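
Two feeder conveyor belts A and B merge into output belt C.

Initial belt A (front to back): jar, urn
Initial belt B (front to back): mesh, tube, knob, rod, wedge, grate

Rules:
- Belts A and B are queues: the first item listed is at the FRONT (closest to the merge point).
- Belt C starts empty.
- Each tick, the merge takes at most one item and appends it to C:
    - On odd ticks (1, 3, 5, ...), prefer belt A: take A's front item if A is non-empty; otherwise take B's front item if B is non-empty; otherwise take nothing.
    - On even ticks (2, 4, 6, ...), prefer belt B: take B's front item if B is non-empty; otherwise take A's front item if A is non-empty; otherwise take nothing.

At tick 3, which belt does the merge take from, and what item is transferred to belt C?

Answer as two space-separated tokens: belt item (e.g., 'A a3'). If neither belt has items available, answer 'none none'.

Tick 1: prefer A, take jar from A; A=[urn] B=[mesh,tube,knob,rod,wedge,grate] C=[jar]
Tick 2: prefer B, take mesh from B; A=[urn] B=[tube,knob,rod,wedge,grate] C=[jar,mesh]
Tick 3: prefer A, take urn from A; A=[-] B=[tube,knob,rod,wedge,grate] C=[jar,mesh,urn]

Answer: A urn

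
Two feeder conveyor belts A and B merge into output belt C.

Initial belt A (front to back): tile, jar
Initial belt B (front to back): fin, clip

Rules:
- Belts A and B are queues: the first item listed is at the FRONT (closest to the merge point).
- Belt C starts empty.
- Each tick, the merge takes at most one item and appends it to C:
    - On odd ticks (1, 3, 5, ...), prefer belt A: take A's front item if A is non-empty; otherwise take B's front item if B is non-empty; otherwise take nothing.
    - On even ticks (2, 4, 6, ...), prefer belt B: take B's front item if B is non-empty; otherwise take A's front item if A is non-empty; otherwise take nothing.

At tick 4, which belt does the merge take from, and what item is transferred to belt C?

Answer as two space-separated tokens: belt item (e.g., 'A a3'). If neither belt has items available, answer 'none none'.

Answer: B clip

Derivation:
Tick 1: prefer A, take tile from A; A=[jar] B=[fin,clip] C=[tile]
Tick 2: prefer B, take fin from B; A=[jar] B=[clip] C=[tile,fin]
Tick 3: prefer A, take jar from A; A=[-] B=[clip] C=[tile,fin,jar]
Tick 4: prefer B, take clip from B; A=[-] B=[-] C=[tile,fin,jar,clip]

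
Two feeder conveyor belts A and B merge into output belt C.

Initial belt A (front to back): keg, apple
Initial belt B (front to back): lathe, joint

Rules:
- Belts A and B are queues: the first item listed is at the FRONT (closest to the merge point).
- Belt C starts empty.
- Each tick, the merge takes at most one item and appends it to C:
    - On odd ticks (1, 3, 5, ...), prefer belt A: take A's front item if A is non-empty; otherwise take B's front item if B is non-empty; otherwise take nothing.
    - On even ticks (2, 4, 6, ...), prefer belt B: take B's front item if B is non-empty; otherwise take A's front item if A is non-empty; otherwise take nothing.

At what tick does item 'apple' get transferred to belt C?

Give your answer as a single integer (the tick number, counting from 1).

Answer: 3

Derivation:
Tick 1: prefer A, take keg from A; A=[apple] B=[lathe,joint] C=[keg]
Tick 2: prefer B, take lathe from B; A=[apple] B=[joint] C=[keg,lathe]
Tick 3: prefer A, take apple from A; A=[-] B=[joint] C=[keg,lathe,apple]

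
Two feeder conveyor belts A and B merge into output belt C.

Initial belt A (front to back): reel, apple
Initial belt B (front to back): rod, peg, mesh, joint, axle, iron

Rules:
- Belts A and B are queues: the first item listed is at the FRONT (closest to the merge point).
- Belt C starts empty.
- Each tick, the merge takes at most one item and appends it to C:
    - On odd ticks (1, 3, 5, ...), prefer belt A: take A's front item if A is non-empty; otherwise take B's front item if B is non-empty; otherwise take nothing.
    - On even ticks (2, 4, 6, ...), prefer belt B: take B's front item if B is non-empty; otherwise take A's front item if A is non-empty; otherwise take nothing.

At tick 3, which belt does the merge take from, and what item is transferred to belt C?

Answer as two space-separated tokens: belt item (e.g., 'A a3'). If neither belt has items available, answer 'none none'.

Answer: A apple

Derivation:
Tick 1: prefer A, take reel from A; A=[apple] B=[rod,peg,mesh,joint,axle,iron] C=[reel]
Tick 2: prefer B, take rod from B; A=[apple] B=[peg,mesh,joint,axle,iron] C=[reel,rod]
Tick 3: prefer A, take apple from A; A=[-] B=[peg,mesh,joint,axle,iron] C=[reel,rod,apple]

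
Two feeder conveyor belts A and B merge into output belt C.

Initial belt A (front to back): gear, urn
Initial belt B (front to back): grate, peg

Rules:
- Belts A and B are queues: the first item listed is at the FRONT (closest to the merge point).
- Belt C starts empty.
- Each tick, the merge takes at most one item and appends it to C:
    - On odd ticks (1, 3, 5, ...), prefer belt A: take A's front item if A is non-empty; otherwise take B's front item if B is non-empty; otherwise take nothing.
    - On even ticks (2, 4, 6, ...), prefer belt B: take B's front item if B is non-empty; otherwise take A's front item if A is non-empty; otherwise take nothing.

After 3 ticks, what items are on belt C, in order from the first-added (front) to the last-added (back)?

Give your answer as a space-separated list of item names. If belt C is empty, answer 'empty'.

Tick 1: prefer A, take gear from A; A=[urn] B=[grate,peg] C=[gear]
Tick 2: prefer B, take grate from B; A=[urn] B=[peg] C=[gear,grate]
Tick 3: prefer A, take urn from A; A=[-] B=[peg] C=[gear,grate,urn]

Answer: gear grate urn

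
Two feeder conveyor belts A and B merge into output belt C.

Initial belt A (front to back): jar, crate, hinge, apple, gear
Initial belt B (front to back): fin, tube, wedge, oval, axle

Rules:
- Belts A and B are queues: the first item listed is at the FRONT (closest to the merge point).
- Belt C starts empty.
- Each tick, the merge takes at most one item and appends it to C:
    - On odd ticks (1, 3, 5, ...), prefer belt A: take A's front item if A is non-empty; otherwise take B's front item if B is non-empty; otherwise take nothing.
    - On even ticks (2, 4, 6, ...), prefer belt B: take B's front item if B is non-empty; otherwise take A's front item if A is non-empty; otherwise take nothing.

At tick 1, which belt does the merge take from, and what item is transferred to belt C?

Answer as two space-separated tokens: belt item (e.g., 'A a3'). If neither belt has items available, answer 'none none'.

Tick 1: prefer A, take jar from A; A=[crate,hinge,apple,gear] B=[fin,tube,wedge,oval,axle] C=[jar]

Answer: A jar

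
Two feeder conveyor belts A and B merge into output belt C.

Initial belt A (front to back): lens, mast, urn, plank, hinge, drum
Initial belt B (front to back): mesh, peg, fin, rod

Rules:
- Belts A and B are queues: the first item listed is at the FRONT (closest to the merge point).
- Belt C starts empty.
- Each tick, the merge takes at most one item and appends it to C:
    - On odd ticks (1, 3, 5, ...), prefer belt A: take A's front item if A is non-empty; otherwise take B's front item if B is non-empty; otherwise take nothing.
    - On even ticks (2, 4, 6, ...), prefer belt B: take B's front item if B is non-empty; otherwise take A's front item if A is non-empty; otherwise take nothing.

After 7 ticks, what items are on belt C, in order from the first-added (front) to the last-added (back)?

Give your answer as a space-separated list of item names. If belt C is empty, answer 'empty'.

Answer: lens mesh mast peg urn fin plank

Derivation:
Tick 1: prefer A, take lens from A; A=[mast,urn,plank,hinge,drum] B=[mesh,peg,fin,rod] C=[lens]
Tick 2: prefer B, take mesh from B; A=[mast,urn,plank,hinge,drum] B=[peg,fin,rod] C=[lens,mesh]
Tick 3: prefer A, take mast from A; A=[urn,plank,hinge,drum] B=[peg,fin,rod] C=[lens,mesh,mast]
Tick 4: prefer B, take peg from B; A=[urn,plank,hinge,drum] B=[fin,rod] C=[lens,mesh,mast,peg]
Tick 5: prefer A, take urn from A; A=[plank,hinge,drum] B=[fin,rod] C=[lens,mesh,mast,peg,urn]
Tick 6: prefer B, take fin from B; A=[plank,hinge,drum] B=[rod] C=[lens,mesh,mast,peg,urn,fin]
Tick 7: prefer A, take plank from A; A=[hinge,drum] B=[rod] C=[lens,mesh,mast,peg,urn,fin,plank]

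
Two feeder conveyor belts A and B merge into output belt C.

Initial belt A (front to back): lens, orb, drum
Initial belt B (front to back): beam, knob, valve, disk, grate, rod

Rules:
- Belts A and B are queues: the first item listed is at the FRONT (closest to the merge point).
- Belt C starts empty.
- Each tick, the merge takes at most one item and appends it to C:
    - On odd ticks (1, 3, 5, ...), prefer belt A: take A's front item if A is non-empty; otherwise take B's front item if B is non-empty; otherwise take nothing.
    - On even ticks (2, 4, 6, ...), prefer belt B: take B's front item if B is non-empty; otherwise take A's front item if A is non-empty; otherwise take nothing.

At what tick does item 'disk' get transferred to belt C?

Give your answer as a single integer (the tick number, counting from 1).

Tick 1: prefer A, take lens from A; A=[orb,drum] B=[beam,knob,valve,disk,grate,rod] C=[lens]
Tick 2: prefer B, take beam from B; A=[orb,drum] B=[knob,valve,disk,grate,rod] C=[lens,beam]
Tick 3: prefer A, take orb from A; A=[drum] B=[knob,valve,disk,grate,rod] C=[lens,beam,orb]
Tick 4: prefer B, take knob from B; A=[drum] B=[valve,disk,grate,rod] C=[lens,beam,orb,knob]
Tick 5: prefer A, take drum from A; A=[-] B=[valve,disk,grate,rod] C=[lens,beam,orb,knob,drum]
Tick 6: prefer B, take valve from B; A=[-] B=[disk,grate,rod] C=[lens,beam,orb,knob,drum,valve]
Tick 7: prefer A, take disk from B; A=[-] B=[grate,rod] C=[lens,beam,orb,knob,drum,valve,disk]

Answer: 7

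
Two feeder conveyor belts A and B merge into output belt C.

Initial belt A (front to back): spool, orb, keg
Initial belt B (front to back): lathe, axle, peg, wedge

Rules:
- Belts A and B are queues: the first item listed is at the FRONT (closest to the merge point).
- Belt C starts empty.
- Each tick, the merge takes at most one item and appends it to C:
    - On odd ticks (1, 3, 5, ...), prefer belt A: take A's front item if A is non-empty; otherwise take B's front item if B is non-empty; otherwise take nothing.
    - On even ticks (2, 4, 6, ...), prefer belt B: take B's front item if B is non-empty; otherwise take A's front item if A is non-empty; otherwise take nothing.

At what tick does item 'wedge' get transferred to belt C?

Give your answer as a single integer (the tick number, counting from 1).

Tick 1: prefer A, take spool from A; A=[orb,keg] B=[lathe,axle,peg,wedge] C=[spool]
Tick 2: prefer B, take lathe from B; A=[orb,keg] B=[axle,peg,wedge] C=[spool,lathe]
Tick 3: prefer A, take orb from A; A=[keg] B=[axle,peg,wedge] C=[spool,lathe,orb]
Tick 4: prefer B, take axle from B; A=[keg] B=[peg,wedge] C=[spool,lathe,orb,axle]
Tick 5: prefer A, take keg from A; A=[-] B=[peg,wedge] C=[spool,lathe,orb,axle,keg]
Tick 6: prefer B, take peg from B; A=[-] B=[wedge] C=[spool,lathe,orb,axle,keg,peg]
Tick 7: prefer A, take wedge from B; A=[-] B=[-] C=[spool,lathe,orb,axle,keg,peg,wedge]

Answer: 7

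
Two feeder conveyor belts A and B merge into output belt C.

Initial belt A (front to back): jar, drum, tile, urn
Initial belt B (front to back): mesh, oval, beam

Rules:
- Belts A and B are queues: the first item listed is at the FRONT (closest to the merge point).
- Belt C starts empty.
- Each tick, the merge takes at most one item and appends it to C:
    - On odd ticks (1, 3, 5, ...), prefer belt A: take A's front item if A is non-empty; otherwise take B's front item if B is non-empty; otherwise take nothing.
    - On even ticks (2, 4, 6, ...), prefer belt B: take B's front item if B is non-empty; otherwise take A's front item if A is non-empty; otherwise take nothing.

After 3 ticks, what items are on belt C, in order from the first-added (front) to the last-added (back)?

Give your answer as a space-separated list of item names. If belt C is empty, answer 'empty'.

Tick 1: prefer A, take jar from A; A=[drum,tile,urn] B=[mesh,oval,beam] C=[jar]
Tick 2: prefer B, take mesh from B; A=[drum,tile,urn] B=[oval,beam] C=[jar,mesh]
Tick 3: prefer A, take drum from A; A=[tile,urn] B=[oval,beam] C=[jar,mesh,drum]

Answer: jar mesh drum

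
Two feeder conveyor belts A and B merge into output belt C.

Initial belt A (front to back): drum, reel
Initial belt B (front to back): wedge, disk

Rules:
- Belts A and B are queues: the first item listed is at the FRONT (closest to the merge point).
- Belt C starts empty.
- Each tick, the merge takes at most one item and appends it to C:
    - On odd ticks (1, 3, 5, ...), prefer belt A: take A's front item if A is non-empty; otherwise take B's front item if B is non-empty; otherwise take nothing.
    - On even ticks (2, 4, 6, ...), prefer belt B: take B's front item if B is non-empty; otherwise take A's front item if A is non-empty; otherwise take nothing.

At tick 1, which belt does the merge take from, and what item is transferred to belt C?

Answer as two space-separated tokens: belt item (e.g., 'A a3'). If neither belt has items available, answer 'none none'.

Tick 1: prefer A, take drum from A; A=[reel] B=[wedge,disk] C=[drum]

Answer: A drum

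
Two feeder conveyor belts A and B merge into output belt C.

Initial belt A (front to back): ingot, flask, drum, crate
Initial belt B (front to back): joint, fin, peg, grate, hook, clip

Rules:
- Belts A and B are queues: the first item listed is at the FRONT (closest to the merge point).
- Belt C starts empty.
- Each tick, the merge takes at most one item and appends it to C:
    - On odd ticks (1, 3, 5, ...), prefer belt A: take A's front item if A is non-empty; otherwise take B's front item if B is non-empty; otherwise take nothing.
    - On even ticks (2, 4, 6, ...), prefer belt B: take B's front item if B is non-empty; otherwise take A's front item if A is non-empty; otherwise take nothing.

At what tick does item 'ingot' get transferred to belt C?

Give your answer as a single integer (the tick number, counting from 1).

Tick 1: prefer A, take ingot from A; A=[flask,drum,crate] B=[joint,fin,peg,grate,hook,clip] C=[ingot]

Answer: 1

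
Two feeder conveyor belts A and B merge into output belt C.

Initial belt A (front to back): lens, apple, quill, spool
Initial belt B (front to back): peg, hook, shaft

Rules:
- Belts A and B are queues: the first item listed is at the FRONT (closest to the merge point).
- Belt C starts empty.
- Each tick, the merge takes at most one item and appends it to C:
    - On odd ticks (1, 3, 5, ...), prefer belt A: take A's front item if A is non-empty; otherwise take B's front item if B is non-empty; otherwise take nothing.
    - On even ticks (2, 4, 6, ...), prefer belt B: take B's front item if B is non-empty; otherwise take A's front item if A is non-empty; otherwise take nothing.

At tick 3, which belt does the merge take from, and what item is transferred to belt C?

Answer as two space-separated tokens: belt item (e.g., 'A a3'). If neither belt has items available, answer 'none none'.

Answer: A apple

Derivation:
Tick 1: prefer A, take lens from A; A=[apple,quill,spool] B=[peg,hook,shaft] C=[lens]
Tick 2: prefer B, take peg from B; A=[apple,quill,spool] B=[hook,shaft] C=[lens,peg]
Tick 3: prefer A, take apple from A; A=[quill,spool] B=[hook,shaft] C=[lens,peg,apple]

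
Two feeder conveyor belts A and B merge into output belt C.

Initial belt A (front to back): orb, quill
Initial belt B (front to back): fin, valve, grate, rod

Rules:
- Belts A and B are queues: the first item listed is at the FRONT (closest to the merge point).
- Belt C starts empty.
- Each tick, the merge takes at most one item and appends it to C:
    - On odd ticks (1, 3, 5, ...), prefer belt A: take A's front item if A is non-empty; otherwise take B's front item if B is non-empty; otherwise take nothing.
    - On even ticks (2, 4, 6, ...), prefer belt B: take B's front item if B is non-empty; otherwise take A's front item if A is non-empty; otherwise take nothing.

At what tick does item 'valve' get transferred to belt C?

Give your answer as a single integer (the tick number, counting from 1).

Answer: 4

Derivation:
Tick 1: prefer A, take orb from A; A=[quill] B=[fin,valve,grate,rod] C=[orb]
Tick 2: prefer B, take fin from B; A=[quill] B=[valve,grate,rod] C=[orb,fin]
Tick 3: prefer A, take quill from A; A=[-] B=[valve,grate,rod] C=[orb,fin,quill]
Tick 4: prefer B, take valve from B; A=[-] B=[grate,rod] C=[orb,fin,quill,valve]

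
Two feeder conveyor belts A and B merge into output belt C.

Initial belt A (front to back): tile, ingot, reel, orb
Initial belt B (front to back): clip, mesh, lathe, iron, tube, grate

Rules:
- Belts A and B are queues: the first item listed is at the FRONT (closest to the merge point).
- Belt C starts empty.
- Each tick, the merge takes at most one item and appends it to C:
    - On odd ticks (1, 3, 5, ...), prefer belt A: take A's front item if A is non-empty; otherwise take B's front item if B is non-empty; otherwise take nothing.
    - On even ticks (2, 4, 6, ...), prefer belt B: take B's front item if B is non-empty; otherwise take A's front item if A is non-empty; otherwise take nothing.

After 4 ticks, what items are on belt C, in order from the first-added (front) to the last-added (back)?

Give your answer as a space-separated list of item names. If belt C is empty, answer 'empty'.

Tick 1: prefer A, take tile from A; A=[ingot,reel,orb] B=[clip,mesh,lathe,iron,tube,grate] C=[tile]
Tick 2: prefer B, take clip from B; A=[ingot,reel,orb] B=[mesh,lathe,iron,tube,grate] C=[tile,clip]
Tick 3: prefer A, take ingot from A; A=[reel,orb] B=[mesh,lathe,iron,tube,grate] C=[tile,clip,ingot]
Tick 4: prefer B, take mesh from B; A=[reel,orb] B=[lathe,iron,tube,grate] C=[tile,clip,ingot,mesh]

Answer: tile clip ingot mesh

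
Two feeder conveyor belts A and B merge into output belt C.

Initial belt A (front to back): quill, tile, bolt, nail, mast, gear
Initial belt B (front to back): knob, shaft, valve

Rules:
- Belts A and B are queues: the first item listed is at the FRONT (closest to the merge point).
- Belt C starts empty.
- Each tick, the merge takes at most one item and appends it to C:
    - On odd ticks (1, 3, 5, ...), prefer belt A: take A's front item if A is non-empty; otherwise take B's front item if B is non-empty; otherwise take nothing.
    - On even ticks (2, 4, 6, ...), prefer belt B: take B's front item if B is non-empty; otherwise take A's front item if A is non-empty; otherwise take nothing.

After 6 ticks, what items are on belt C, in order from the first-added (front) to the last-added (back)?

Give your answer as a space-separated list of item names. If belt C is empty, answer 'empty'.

Answer: quill knob tile shaft bolt valve

Derivation:
Tick 1: prefer A, take quill from A; A=[tile,bolt,nail,mast,gear] B=[knob,shaft,valve] C=[quill]
Tick 2: prefer B, take knob from B; A=[tile,bolt,nail,mast,gear] B=[shaft,valve] C=[quill,knob]
Tick 3: prefer A, take tile from A; A=[bolt,nail,mast,gear] B=[shaft,valve] C=[quill,knob,tile]
Tick 4: prefer B, take shaft from B; A=[bolt,nail,mast,gear] B=[valve] C=[quill,knob,tile,shaft]
Tick 5: prefer A, take bolt from A; A=[nail,mast,gear] B=[valve] C=[quill,knob,tile,shaft,bolt]
Tick 6: prefer B, take valve from B; A=[nail,mast,gear] B=[-] C=[quill,knob,tile,shaft,bolt,valve]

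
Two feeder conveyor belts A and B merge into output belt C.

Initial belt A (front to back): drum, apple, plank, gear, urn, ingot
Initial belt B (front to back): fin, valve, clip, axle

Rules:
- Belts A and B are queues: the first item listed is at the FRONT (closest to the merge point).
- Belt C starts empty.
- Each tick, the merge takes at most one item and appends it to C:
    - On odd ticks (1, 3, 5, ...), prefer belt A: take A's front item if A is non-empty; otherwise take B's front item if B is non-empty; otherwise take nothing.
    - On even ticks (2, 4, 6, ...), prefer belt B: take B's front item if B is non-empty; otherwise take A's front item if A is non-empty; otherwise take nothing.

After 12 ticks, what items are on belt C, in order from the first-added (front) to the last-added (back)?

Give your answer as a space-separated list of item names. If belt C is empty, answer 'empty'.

Tick 1: prefer A, take drum from A; A=[apple,plank,gear,urn,ingot] B=[fin,valve,clip,axle] C=[drum]
Tick 2: prefer B, take fin from B; A=[apple,plank,gear,urn,ingot] B=[valve,clip,axle] C=[drum,fin]
Tick 3: prefer A, take apple from A; A=[plank,gear,urn,ingot] B=[valve,clip,axle] C=[drum,fin,apple]
Tick 4: prefer B, take valve from B; A=[plank,gear,urn,ingot] B=[clip,axle] C=[drum,fin,apple,valve]
Tick 5: prefer A, take plank from A; A=[gear,urn,ingot] B=[clip,axle] C=[drum,fin,apple,valve,plank]
Tick 6: prefer B, take clip from B; A=[gear,urn,ingot] B=[axle] C=[drum,fin,apple,valve,plank,clip]
Tick 7: prefer A, take gear from A; A=[urn,ingot] B=[axle] C=[drum,fin,apple,valve,plank,clip,gear]
Tick 8: prefer B, take axle from B; A=[urn,ingot] B=[-] C=[drum,fin,apple,valve,plank,clip,gear,axle]
Tick 9: prefer A, take urn from A; A=[ingot] B=[-] C=[drum,fin,apple,valve,plank,clip,gear,axle,urn]
Tick 10: prefer B, take ingot from A; A=[-] B=[-] C=[drum,fin,apple,valve,plank,clip,gear,axle,urn,ingot]
Tick 11: prefer A, both empty, nothing taken; A=[-] B=[-] C=[drum,fin,apple,valve,plank,clip,gear,axle,urn,ingot]
Tick 12: prefer B, both empty, nothing taken; A=[-] B=[-] C=[drum,fin,apple,valve,plank,clip,gear,axle,urn,ingot]

Answer: drum fin apple valve plank clip gear axle urn ingot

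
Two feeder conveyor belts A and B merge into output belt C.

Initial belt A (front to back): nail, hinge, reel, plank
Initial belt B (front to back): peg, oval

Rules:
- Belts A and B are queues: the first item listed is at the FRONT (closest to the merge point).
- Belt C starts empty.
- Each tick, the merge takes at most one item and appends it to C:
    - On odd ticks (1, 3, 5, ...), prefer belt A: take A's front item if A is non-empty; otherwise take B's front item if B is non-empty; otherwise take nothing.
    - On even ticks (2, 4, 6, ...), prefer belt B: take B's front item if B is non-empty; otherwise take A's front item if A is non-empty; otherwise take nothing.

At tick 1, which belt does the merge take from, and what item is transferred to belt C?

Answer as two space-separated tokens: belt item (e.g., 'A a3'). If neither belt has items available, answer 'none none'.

Tick 1: prefer A, take nail from A; A=[hinge,reel,plank] B=[peg,oval] C=[nail]

Answer: A nail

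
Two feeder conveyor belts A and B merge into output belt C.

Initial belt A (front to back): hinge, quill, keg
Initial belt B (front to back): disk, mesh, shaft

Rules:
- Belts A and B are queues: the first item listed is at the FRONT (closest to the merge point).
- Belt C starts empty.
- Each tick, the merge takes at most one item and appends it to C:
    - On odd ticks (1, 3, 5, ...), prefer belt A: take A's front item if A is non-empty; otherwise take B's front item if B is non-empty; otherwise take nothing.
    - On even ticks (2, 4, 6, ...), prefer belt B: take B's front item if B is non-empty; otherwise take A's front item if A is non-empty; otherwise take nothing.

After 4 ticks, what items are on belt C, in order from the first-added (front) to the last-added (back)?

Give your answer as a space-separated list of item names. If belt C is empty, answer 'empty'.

Answer: hinge disk quill mesh

Derivation:
Tick 1: prefer A, take hinge from A; A=[quill,keg] B=[disk,mesh,shaft] C=[hinge]
Tick 2: prefer B, take disk from B; A=[quill,keg] B=[mesh,shaft] C=[hinge,disk]
Tick 3: prefer A, take quill from A; A=[keg] B=[mesh,shaft] C=[hinge,disk,quill]
Tick 4: prefer B, take mesh from B; A=[keg] B=[shaft] C=[hinge,disk,quill,mesh]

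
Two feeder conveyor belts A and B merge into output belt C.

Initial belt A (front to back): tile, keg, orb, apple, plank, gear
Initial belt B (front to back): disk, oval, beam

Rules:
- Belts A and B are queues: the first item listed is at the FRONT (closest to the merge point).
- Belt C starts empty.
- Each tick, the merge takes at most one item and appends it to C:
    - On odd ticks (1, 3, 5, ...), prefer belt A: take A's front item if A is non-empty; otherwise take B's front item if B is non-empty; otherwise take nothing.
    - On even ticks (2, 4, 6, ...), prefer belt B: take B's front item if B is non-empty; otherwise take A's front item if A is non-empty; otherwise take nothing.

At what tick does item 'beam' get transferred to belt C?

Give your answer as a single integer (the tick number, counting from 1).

Answer: 6

Derivation:
Tick 1: prefer A, take tile from A; A=[keg,orb,apple,plank,gear] B=[disk,oval,beam] C=[tile]
Tick 2: prefer B, take disk from B; A=[keg,orb,apple,plank,gear] B=[oval,beam] C=[tile,disk]
Tick 3: prefer A, take keg from A; A=[orb,apple,plank,gear] B=[oval,beam] C=[tile,disk,keg]
Tick 4: prefer B, take oval from B; A=[orb,apple,plank,gear] B=[beam] C=[tile,disk,keg,oval]
Tick 5: prefer A, take orb from A; A=[apple,plank,gear] B=[beam] C=[tile,disk,keg,oval,orb]
Tick 6: prefer B, take beam from B; A=[apple,plank,gear] B=[-] C=[tile,disk,keg,oval,orb,beam]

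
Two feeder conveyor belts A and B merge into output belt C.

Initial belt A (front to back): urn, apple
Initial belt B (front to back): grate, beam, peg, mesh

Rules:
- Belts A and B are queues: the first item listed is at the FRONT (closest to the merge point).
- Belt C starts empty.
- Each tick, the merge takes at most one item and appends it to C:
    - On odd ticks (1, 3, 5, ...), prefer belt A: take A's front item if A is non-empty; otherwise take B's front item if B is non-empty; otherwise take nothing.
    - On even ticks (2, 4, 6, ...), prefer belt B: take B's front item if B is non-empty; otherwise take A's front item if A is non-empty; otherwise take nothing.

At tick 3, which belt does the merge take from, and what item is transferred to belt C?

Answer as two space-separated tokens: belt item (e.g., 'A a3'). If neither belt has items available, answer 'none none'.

Tick 1: prefer A, take urn from A; A=[apple] B=[grate,beam,peg,mesh] C=[urn]
Tick 2: prefer B, take grate from B; A=[apple] B=[beam,peg,mesh] C=[urn,grate]
Tick 3: prefer A, take apple from A; A=[-] B=[beam,peg,mesh] C=[urn,grate,apple]

Answer: A apple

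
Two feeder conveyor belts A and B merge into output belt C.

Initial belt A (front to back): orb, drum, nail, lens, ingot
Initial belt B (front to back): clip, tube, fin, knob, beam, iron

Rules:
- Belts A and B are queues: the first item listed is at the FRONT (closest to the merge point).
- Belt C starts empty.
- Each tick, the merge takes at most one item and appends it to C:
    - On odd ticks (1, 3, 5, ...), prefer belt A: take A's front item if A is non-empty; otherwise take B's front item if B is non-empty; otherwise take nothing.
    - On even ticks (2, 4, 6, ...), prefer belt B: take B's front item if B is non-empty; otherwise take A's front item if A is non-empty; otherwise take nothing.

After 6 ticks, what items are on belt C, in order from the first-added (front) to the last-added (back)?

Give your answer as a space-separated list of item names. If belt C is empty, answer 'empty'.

Answer: orb clip drum tube nail fin

Derivation:
Tick 1: prefer A, take orb from A; A=[drum,nail,lens,ingot] B=[clip,tube,fin,knob,beam,iron] C=[orb]
Tick 2: prefer B, take clip from B; A=[drum,nail,lens,ingot] B=[tube,fin,knob,beam,iron] C=[orb,clip]
Tick 3: prefer A, take drum from A; A=[nail,lens,ingot] B=[tube,fin,knob,beam,iron] C=[orb,clip,drum]
Tick 4: prefer B, take tube from B; A=[nail,lens,ingot] B=[fin,knob,beam,iron] C=[orb,clip,drum,tube]
Tick 5: prefer A, take nail from A; A=[lens,ingot] B=[fin,knob,beam,iron] C=[orb,clip,drum,tube,nail]
Tick 6: prefer B, take fin from B; A=[lens,ingot] B=[knob,beam,iron] C=[orb,clip,drum,tube,nail,fin]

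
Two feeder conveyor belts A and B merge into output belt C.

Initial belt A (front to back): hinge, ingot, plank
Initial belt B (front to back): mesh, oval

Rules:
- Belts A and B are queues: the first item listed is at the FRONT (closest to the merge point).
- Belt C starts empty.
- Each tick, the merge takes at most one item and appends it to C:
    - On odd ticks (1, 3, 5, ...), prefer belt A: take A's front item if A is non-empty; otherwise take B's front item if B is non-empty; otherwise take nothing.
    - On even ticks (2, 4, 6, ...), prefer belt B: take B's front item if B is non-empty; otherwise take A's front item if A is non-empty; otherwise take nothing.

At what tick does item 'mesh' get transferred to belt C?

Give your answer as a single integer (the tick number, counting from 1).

Answer: 2

Derivation:
Tick 1: prefer A, take hinge from A; A=[ingot,plank] B=[mesh,oval] C=[hinge]
Tick 2: prefer B, take mesh from B; A=[ingot,plank] B=[oval] C=[hinge,mesh]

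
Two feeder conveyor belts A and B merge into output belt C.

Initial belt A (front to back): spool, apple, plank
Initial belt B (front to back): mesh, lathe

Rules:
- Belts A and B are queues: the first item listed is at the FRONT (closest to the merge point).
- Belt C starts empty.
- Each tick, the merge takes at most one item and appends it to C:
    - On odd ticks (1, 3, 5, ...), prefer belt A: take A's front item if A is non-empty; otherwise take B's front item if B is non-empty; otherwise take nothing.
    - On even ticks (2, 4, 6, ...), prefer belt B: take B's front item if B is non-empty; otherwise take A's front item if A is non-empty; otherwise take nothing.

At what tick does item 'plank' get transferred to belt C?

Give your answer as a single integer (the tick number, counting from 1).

Tick 1: prefer A, take spool from A; A=[apple,plank] B=[mesh,lathe] C=[spool]
Tick 2: prefer B, take mesh from B; A=[apple,plank] B=[lathe] C=[spool,mesh]
Tick 3: prefer A, take apple from A; A=[plank] B=[lathe] C=[spool,mesh,apple]
Tick 4: prefer B, take lathe from B; A=[plank] B=[-] C=[spool,mesh,apple,lathe]
Tick 5: prefer A, take plank from A; A=[-] B=[-] C=[spool,mesh,apple,lathe,plank]

Answer: 5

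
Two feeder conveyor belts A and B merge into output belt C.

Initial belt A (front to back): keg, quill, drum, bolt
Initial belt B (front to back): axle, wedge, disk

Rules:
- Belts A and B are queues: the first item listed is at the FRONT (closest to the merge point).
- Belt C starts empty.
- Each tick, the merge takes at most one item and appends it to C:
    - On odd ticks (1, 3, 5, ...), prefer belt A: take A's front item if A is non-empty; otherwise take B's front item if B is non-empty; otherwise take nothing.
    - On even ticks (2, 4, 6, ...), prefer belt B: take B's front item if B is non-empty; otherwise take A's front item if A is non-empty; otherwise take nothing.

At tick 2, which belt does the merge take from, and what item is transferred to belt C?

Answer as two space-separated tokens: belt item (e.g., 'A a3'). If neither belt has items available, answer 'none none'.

Answer: B axle

Derivation:
Tick 1: prefer A, take keg from A; A=[quill,drum,bolt] B=[axle,wedge,disk] C=[keg]
Tick 2: prefer B, take axle from B; A=[quill,drum,bolt] B=[wedge,disk] C=[keg,axle]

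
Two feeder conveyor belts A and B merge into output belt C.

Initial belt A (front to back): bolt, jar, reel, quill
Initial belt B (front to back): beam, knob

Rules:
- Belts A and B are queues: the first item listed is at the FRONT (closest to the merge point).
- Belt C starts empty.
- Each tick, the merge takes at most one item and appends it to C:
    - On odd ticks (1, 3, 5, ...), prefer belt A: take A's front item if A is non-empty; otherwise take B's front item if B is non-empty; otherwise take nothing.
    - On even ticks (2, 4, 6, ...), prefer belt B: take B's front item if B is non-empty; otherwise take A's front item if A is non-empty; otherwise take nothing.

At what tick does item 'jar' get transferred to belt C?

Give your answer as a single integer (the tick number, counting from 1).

Answer: 3

Derivation:
Tick 1: prefer A, take bolt from A; A=[jar,reel,quill] B=[beam,knob] C=[bolt]
Tick 2: prefer B, take beam from B; A=[jar,reel,quill] B=[knob] C=[bolt,beam]
Tick 3: prefer A, take jar from A; A=[reel,quill] B=[knob] C=[bolt,beam,jar]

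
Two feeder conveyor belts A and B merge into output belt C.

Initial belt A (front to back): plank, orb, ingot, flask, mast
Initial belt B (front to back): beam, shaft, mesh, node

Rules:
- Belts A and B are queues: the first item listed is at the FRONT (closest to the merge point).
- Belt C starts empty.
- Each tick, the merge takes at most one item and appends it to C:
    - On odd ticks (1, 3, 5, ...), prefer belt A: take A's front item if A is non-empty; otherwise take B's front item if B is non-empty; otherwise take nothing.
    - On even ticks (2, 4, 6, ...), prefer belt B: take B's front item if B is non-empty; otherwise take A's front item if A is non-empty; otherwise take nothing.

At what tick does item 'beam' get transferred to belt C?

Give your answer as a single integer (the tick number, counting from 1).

Answer: 2

Derivation:
Tick 1: prefer A, take plank from A; A=[orb,ingot,flask,mast] B=[beam,shaft,mesh,node] C=[plank]
Tick 2: prefer B, take beam from B; A=[orb,ingot,flask,mast] B=[shaft,mesh,node] C=[plank,beam]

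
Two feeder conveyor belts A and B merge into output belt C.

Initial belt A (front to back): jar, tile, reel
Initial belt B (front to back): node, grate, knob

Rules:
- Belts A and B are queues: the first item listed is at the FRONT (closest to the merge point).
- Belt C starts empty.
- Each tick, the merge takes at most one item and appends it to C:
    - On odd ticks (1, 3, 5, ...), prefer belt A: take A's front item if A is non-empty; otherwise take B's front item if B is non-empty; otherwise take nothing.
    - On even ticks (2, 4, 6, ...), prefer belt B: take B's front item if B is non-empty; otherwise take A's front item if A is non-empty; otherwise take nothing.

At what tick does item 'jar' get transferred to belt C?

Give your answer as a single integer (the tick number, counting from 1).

Tick 1: prefer A, take jar from A; A=[tile,reel] B=[node,grate,knob] C=[jar]

Answer: 1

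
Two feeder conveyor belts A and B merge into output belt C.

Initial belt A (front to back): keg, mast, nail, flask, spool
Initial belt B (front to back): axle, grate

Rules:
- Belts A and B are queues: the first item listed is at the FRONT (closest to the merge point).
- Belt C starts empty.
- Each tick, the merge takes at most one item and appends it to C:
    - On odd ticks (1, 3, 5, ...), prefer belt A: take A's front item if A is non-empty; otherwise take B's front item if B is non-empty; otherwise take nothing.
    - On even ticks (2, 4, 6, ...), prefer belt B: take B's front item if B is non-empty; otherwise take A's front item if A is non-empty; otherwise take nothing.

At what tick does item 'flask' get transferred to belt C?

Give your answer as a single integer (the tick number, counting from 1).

Tick 1: prefer A, take keg from A; A=[mast,nail,flask,spool] B=[axle,grate] C=[keg]
Tick 2: prefer B, take axle from B; A=[mast,nail,flask,spool] B=[grate] C=[keg,axle]
Tick 3: prefer A, take mast from A; A=[nail,flask,spool] B=[grate] C=[keg,axle,mast]
Tick 4: prefer B, take grate from B; A=[nail,flask,spool] B=[-] C=[keg,axle,mast,grate]
Tick 5: prefer A, take nail from A; A=[flask,spool] B=[-] C=[keg,axle,mast,grate,nail]
Tick 6: prefer B, take flask from A; A=[spool] B=[-] C=[keg,axle,mast,grate,nail,flask]

Answer: 6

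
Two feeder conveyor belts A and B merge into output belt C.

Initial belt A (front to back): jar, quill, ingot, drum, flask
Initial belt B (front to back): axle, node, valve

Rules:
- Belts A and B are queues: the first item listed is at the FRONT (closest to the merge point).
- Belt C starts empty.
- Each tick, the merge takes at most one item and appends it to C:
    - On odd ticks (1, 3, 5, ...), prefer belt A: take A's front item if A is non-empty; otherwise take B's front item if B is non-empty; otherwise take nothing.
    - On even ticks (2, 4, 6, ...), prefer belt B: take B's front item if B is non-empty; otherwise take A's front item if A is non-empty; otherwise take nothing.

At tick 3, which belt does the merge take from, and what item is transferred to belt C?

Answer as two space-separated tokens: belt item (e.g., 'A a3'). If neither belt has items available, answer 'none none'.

Tick 1: prefer A, take jar from A; A=[quill,ingot,drum,flask] B=[axle,node,valve] C=[jar]
Tick 2: prefer B, take axle from B; A=[quill,ingot,drum,flask] B=[node,valve] C=[jar,axle]
Tick 3: prefer A, take quill from A; A=[ingot,drum,flask] B=[node,valve] C=[jar,axle,quill]

Answer: A quill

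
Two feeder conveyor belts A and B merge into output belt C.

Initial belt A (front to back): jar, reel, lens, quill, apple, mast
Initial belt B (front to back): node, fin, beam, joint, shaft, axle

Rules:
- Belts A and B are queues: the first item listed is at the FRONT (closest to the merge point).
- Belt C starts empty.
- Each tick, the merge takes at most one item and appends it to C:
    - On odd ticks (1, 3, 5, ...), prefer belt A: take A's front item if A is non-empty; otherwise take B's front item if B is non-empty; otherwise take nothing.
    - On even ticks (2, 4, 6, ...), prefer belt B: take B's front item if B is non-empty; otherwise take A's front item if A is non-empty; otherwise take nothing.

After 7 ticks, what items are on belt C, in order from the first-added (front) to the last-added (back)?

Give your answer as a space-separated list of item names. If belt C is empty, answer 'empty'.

Tick 1: prefer A, take jar from A; A=[reel,lens,quill,apple,mast] B=[node,fin,beam,joint,shaft,axle] C=[jar]
Tick 2: prefer B, take node from B; A=[reel,lens,quill,apple,mast] B=[fin,beam,joint,shaft,axle] C=[jar,node]
Tick 3: prefer A, take reel from A; A=[lens,quill,apple,mast] B=[fin,beam,joint,shaft,axle] C=[jar,node,reel]
Tick 4: prefer B, take fin from B; A=[lens,quill,apple,mast] B=[beam,joint,shaft,axle] C=[jar,node,reel,fin]
Tick 5: prefer A, take lens from A; A=[quill,apple,mast] B=[beam,joint,shaft,axle] C=[jar,node,reel,fin,lens]
Tick 6: prefer B, take beam from B; A=[quill,apple,mast] B=[joint,shaft,axle] C=[jar,node,reel,fin,lens,beam]
Tick 7: prefer A, take quill from A; A=[apple,mast] B=[joint,shaft,axle] C=[jar,node,reel,fin,lens,beam,quill]

Answer: jar node reel fin lens beam quill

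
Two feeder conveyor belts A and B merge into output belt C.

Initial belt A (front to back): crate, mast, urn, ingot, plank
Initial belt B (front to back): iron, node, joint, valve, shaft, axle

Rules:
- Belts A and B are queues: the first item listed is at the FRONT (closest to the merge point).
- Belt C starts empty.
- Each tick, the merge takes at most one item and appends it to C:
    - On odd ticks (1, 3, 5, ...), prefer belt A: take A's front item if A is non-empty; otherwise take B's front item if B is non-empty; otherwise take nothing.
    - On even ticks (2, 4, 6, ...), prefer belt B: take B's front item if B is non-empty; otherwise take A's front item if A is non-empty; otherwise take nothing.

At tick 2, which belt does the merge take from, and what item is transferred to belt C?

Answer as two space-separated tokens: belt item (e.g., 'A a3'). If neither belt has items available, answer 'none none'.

Tick 1: prefer A, take crate from A; A=[mast,urn,ingot,plank] B=[iron,node,joint,valve,shaft,axle] C=[crate]
Tick 2: prefer B, take iron from B; A=[mast,urn,ingot,plank] B=[node,joint,valve,shaft,axle] C=[crate,iron]

Answer: B iron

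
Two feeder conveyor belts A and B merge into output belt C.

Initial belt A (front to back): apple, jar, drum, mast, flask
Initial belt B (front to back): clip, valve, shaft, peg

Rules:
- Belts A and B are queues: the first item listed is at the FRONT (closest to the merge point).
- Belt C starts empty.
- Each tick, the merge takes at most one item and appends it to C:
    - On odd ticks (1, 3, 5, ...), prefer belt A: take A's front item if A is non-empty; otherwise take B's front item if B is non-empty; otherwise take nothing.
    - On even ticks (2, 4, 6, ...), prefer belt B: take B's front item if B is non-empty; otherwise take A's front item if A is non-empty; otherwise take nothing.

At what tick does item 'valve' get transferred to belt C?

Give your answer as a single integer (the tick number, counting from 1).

Tick 1: prefer A, take apple from A; A=[jar,drum,mast,flask] B=[clip,valve,shaft,peg] C=[apple]
Tick 2: prefer B, take clip from B; A=[jar,drum,mast,flask] B=[valve,shaft,peg] C=[apple,clip]
Tick 3: prefer A, take jar from A; A=[drum,mast,flask] B=[valve,shaft,peg] C=[apple,clip,jar]
Tick 4: prefer B, take valve from B; A=[drum,mast,flask] B=[shaft,peg] C=[apple,clip,jar,valve]

Answer: 4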